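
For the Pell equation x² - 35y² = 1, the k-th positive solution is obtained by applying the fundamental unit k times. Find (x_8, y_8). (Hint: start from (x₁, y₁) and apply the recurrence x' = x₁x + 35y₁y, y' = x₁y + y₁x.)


Step 1: Find the fundamental solution (x₁, y₁) of x² - 35y² = 1.
  Expand √35 as a continued fraction. a₀ = ⌊√35⌋ = 5; iterate m_{k+1} = d_k·a_k − m_k, d_{k+1} = (35 − m_{k+1}²)/d_k, a_{k+1} = ⌊(a₀ + m_{k+1})/d_{k+1}⌋ (starting m₀ = 0, d₀ = 1), with convergents p_k = a_k·p_{k-1} + p_{k-2}, q_k = a_k·q_{k-1} + q_{k-2} (p₋₁ = 1, q₋₁ = 0):
  k = 0: a₀ = 5; p₀/q₀ = 5/1; p₀² − 35·q₀² = 25 − 35 = -10.
  k = 1: m = 5, d = 10, a = ⌊(5 + 5)/10⌋ = 1; p/q = (1·5 + 1)/(1·1 + 0) = 6/1; p² − 35·q² = 36 − 35 = 1.
  The first convergent with p² − 35·q² = 1 gives the fundamental solution (x₁, y₁) = (6, 1).
Step 2: Apply the recurrence (x_{n+1}, y_{n+1}) = (x₁x_n + 35y₁y_n, x₁y_n + y₁x_n) repeatedly.
  From (x_1, y_1) = (6, 1): x_2 = 6·6 + 35·1·1 = 71; y_2 = 6·1 + 1·6 = 12.
  From (x_2, y_2) = (71, 12): x_3 = 6·71 + 35·1·12 = 846; y_3 = 6·12 + 1·71 = 143.
  From (x_3, y_3) = (846, 143): x_4 = 6·846 + 35·1·143 = 10081; y_4 = 6·143 + 1·846 = 1704.
  From (x_4, y_4) = (10081, 1704): x_5 = 6·10081 + 35·1·1704 = 120126; y_5 = 6·1704 + 1·10081 = 20305.
  From (x_5, y_5) = (120126, 20305): x_6 = 6·120126 + 35·1·20305 = 1431431; y_6 = 6·20305 + 1·120126 = 241956.
  From (x_6, y_6) = (1431431, 241956): x_7 = 6·1431431 + 35·1·241956 = 17057046; y_7 = 6·241956 + 1·1431431 = 2883167.
  From (x_7, y_7) = (17057046, 2883167): x_8 = 6·17057046 + 35·1·2883167 = 203253121; y_8 = 6·2883167 + 1·17057046 = 34356048.
Step 3: Verify x_8² - 35·y_8² = 41311831196240641 - 41311831196240640 = 1 (should be 1). ✓

(x_1, y_1) = (6, 1); (x_8, y_8) = (203253121, 34356048).


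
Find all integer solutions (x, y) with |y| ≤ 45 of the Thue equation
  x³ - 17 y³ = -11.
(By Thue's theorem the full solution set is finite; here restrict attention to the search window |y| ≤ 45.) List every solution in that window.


The equation is x³ - 17y³ = -11. For fixed y, x³ = 17·y³ − 11, so a solution requires the RHS to be a perfect cube.
Strategy: iterate y from -45 to 45, compute RHS = 17·y³ − 11, and check whether it is a (positive or negative) perfect cube.
Check small values of y:
  y = 0: RHS = -11 is not a perfect cube.
  y = 1: RHS = 6 is not a perfect cube.
  y = -1: RHS = -28 is not a perfect cube.
  y = 2: RHS = 125 = (5)³ ⇒ x = 5 works.
  y = -2: RHS = -147 is not a perfect cube.
  y = 3: RHS = 448 is not a perfect cube.
  y = -3: RHS = -470 is not a perfect cube.
Continuing the search up to |y| = 45 finds no further solutions beyond those listed.
Collected solutions: (5, 2).

Solutions (with |y| ≤ 45): (5, 2).


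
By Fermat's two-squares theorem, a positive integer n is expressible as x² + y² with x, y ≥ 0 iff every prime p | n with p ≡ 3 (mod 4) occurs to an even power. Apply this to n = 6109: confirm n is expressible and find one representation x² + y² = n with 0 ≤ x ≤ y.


Step 1: Factor n = 6109 = 41 · 149.
Step 2: Check the mod-4 condition on each prime factor: 41 ≡ 1 (mod 4), exponent 1; 149 ≡ 1 (mod 4), exponent 1.
All primes ≡ 3 (mod 4) appear to even exponent (or don't appear), so by the two-squares theorem n IS expressible as a sum of two squares.
Step 3: Build a representation. Here n = 41 · 149 is a product of primes ≡ 1 (mod 4). Each prime p ≡ 1 (mod 4) is itself a sum of two squares; find a² by testing p − a² for a perfect square:
  41: 41 − 1² = 40, 41 − 2² = 37, 41 − 3² = 32, 41 − 4² = 25 = 5² ⇒ 41 = 4² + 5².
  149: 149 − 1² = 148, 149 − 2² = 145, 149 − 3² = 140, 149 − 4² = 133, 149 − 5² = 124, 149 − 6² = 113, 149 − 7² = 100 = 10² ⇒ 149 = 7² + 10².
  Combine using the Brahmagupta–Fibonacci identity (a² + b²)(c² + d²) = (ac − bd)² + (ad + bc)² = (ac + bd)² + (ad − bc)²:
  41 · 149 = 6109: from (4² + 5²)(7² + 10²), take (4·7 − 5·10, 4·10 + 5·7) = (28 − 50, 40 + 35) = (-22, 75); dropping signs (only squares matter) gives (22, 75); check 22² + 75² = 484 + 5625 = 6109 ✓.
Step 4: Order so x ≤ y and verify: 22² + 75² = 484 + 5625 = 6109 = n. ✓

n = 6109 = 22² + 75² (one valid representation with x ≤ y).


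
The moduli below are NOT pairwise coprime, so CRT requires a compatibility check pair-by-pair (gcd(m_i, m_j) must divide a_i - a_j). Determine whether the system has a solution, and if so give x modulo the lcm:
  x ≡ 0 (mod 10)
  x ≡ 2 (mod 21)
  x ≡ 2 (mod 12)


Moduli 10, 21, 12 are not pairwise coprime, so CRT works modulo lcm(m_i) when all pairwise compatibility conditions hold.
Pairwise compatibility: gcd(m_i, m_j) must divide a_i - a_j for every pair.
Merge one congruence at a time:
  Start: x ≡ 0 (mod 10).
  Combine with x ≡ 2 (mod 21): gcd(10, 21) = 1; 2 - 0 = 2, which IS divisible by 1, so compatible.
    Write x = 0 + 10·t and substitute into x ≡ 2 (mod 21): 10·t ≡ 2 − 0 = 2 (mod 21).
    The inverse of 10 mod 21 is 19 (since 10·19 = 190 = 9·21 + 1), so t ≡ 19·2 = 38 ≡ 17 (mod 21).
    Then x = 0 + 10·17 = 170, valid modulo lcm(10, 21) = 210: x ≡ 170 (mod 210).
  Combine with x ≡ 2 (mod 12): gcd(210, 12) = 6; 2 - 170 = -168, which IS divisible by 6, so compatible.
    Write x = 170 + 210·t and substitute into x ≡ 2 (mod 12): 210·t ≡ 2 − 170 = -168 (mod 12).
    Divide the congruence (and modulus) by g = 6: 35·t ≡ -28 (mod 2).
    Reduce coefficients mod 2: 1·t ≡ 0 (mod 2).
    So t ≡ 0 (mod 2).
    Then x = 170 + 210·0 = 170, valid modulo lcm(210, 12) = 420: x ≡ 170 (mod 420).
Verify: 170 mod 10 = 0, 170 mod 21 = 2, 170 mod 12 = 2.

x ≡ 170 (mod 420).


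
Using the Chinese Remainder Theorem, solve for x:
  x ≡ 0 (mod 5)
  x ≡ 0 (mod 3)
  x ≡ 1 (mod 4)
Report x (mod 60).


Moduli 5, 3, 4 are pairwise coprime; by CRT there is a unique solution modulo M = 5 · 3 · 4 = 60.
Solve pairwise, accumulating the modulus:
  Start with x ≡ 0 (mod 5).
  Combine with x ≡ 0 (mod 3): since gcd(5, 3) = 1, we get a unique residue mod 15.
    Write x = 0 + 5·t and substitute into x ≡ 0 (mod 3): 5·t ≡ 0 − 0 = 0 (mod 3).
    Reduce coefficients mod 3: 2·t ≡ 0 (mod 3).
    The inverse of 2 mod 3 is 2 (since 2·2 = 4 = 1·3 + 1), so t ≡ 2·0 = 0 ≡ 0 (mod 3).
    Then x = 0 + 5·0 = 0, valid modulo lcm(5, 3) = 15: x ≡ 0 (mod 15).
  Combine with x ≡ 1 (mod 4): since gcd(15, 4) = 1, we get a unique residue mod 60.
    Write x = 0 + 15·t and substitute into x ≡ 1 (mod 4): 15·t ≡ 1 − 0 = 1 (mod 4).
    Reduce coefficients mod 4: 3·t ≡ 1 (mod 4).
    The inverse of 3 mod 4 is 3 (since 3·3 = 9 = 2·4 + 1), so t ≡ 3·1 = 3 ≡ 3 (mod 4).
    Then x = 0 + 15·3 = 45, valid modulo lcm(15, 4) = 60: x ≡ 45 (mod 60).
Verify: 45 mod 5 = 0 ✓, 45 mod 3 = 0 ✓, 45 mod 4 = 1 ✓.

x ≡ 45 (mod 60).


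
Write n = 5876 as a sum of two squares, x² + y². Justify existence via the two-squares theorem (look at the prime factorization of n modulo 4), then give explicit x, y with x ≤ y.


Step 1: Factor n = 5876 = 2^2 · 13 · 113.
Step 2: Check the mod-4 condition on each prime factor: 2 = 2 (special); 13 ≡ 1 (mod 4), exponent 1; 113 ≡ 1 (mod 4), exponent 1.
All primes ≡ 3 (mod 4) appear to even exponent (or don't appear), so by the two-squares theorem n IS expressible as a sum of two squares.
Step 3: Build a representation. Group n = k² · m with k = 2 and m = 13 · 113 = 1469 (a product of primes ≡ 1 (mod 4)); a representation of m scales to one of n via (k·x)² + (k·y)² = k²(x² + y²). Each prime p ≡ 1 (mod 4) is itself a sum of two squares; find a² by testing p − a² for a perfect square:
  13: 13 − 1² = 12, 13 − 2² = 9 = 3² ⇒ 13 = 2² + 3².
  113: 113 − 1² = 112, 113 − 2² = 109, 113 − 3² = 104, 113 − 4² = 97, 113 − 5² = 88, 113 − 6² = 77, 113 − 7² = 64 = 8² ⇒ 113 = 7² + 8².
  Combine using the Brahmagupta–Fibonacci identity (a² + b²)(c² + d²) = (ac − bd)² + (ad + bc)² = (ac + bd)² + (ad − bc)²:
  13 · 113 = 1469: from (2² + 3²)(7² + 8²), take (2·7 − 3·8, 2·8 + 3·7) = (14 − 24, 16 + 21) = (-10, 37); dropping signs (only squares matter) gives (10, 37); check 10² + 37² = 100 + 1369 = 1469 ✓.
  Scale by k = 2: (2·10, 2·37) = (20, 74).
Step 4: Order so x ≤ y and verify: 20² + 74² = 400 + 5476 = 5876 = n. ✓

n = 5876 = 20² + 74² (one valid representation with x ≤ y).


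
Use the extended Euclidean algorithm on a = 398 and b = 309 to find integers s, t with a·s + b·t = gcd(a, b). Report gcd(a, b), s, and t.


Euclidean algorithm on (398, 309) — divide until remainder is 0:
  398 = 1 · 309 + 89
  309 = 3 · 89 + 42
  89 = 2 · 42 + 5
  42 = 8 · 5 + 2
  5 = 2 · 2 + 1
  2 = 2 · 1 + 0
gcd(398, 309) = 1.
Track Bezout coefficients alongside the remainders: start with r₀ = 398 = a·1 + b·0 (s = 1, t = 0) and r₁ = 309 = a·0 + b·1 (s = 0, t = 1); each new remainder r_{k+1} = r_{k-1} − q_k·r_k inherits s_{k+1} = s_{k-1} − q_k·s_k, t_{k+1} = t_{k-1} − q_k·t_k, so r_k = a·s_k + b·t_k at every step:
  q = 1: r = 89, s = 1 − 1·0 = 1, t = 0 − 1·1 = -1  (check: 398·1 + 309·(-1) = 89)
  q = 3: r = 42, s = 0 − 3·1 = -3, t = 1 − 3·(-1) = 4  (check: 398·(-3) + 309·4 = 42)
  q = 2: r = 5, s = 1 − 2·(-3) = 7, t = -1 − 2·4 = -9  (check: 398·7 + 309·(-9) = 5)
  q = 8: r = 2, s = -3 − 8·7 = -59, t = 4 − 8·(-9) = 76  (check: 398·(-59) + 309·76 = 2)
  q = 2: r = 1, s = 7 − 2·(-59) = 125, t = -9 − 2·76 = -161  (check: 398·125 + 309·(-161) = 1)
The row with r = 1 (the gcd) gives the Bezout coefficients s = 125, t = -161.
Result: 398 · (125) + 309 · (-161) = 1.

gcd(398, 309) = 1; s = 125, t = -161 (check: 398·125 + 309·(-161) = 1).


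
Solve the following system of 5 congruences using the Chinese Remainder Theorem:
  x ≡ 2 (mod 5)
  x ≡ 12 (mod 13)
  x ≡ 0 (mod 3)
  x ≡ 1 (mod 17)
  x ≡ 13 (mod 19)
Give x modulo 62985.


Product of moduli M = 5 · 13 · 3 · 17 · 19 = 62985.
Merge one congruence at a time:
  Start: x ≡ 2 (mod 5).
  Combine with x ≡ 12 (mod 13); new modulus lcm = 65.
    Write x = 2 + 5·t and substitute into x ≡ 12 (mod 13): 5·t ≡ 12 − 2 = 10 (mod 13).
    The inverse of 5 mod 13 is 8 (since 5·8 = 40 = 3·13 + 1), so t ≡ 8·10 = 80 ≡ 2 (mod 13).
    Then x = 2 + 5·2 = 12, valid modulo lcm(5, 13) = 65: x ≡ 12 (mod 65).
  Combine with x ≡ 0 (mod 3); new modulus lcm = 195.
    Write x = 12 + 65·t and substitute into x ≡ 0 (mod 3): 65·t ≡ 0 − 12 = -12 (mod 3).
    Reduce coefficients mod 3: 2·t ≡ 0 (mod 3).
    The inverse of 2 mod 3 is 2 (since 2·2 = 4 = 1·3 + 1), so t ≡ 2·0 = 0 ≡ 0 (mod 3).
    Then x = 12 + 65·0 = 12, valid modulo lcm(65, 3) = 195: x ≡ 12 (mod 195).
  Combine with x ≡ 1 (mod 17); new modulus lcm = 3315.
    Write x = 12 + 195·t and substitute into x ≡ 1 (mod 17): 195·t ≡ 1 − 12 = -11 (mod 17).
    Reduce coefficients mod 17: 8·t ≡ 6 (mod 17).
    The inverse of 8 mod 17 is 15 (since 8·15 = 120 = 7·17 + 1), so t ≡ 15·6 = 90 ≡ 5 (mod 17).
    Then x = 12 + 195·5 = 987, valid modulo lcm(195, 17) = 3315: x ≡ 987 (mod 3315).
  Combine with x ≡ 13 (mod 19); new modulus lcm = 62985.
    Write x = 987 + 3315·t and substitute into x ≡ 13 (mod 19): 3315·t ≡ 13 − 987 = -974 (mod 19).
    Reduce coefficients mod 19: 9·t ≡ 14 (mod 19).
    The inverse of 9 mod 19 is 17 (since 9·17 = 153 = 8·19 + 1), so t ≡ 17·14 = 238 ≡ 10 (mod 19).
    Then x = 987 + 3315·10 = 34137, valid modulo lcm(3315, 19) = 62985: x ≡ 34137 (mod 62985).
Verify against each original: 34137 mod 5 = 2, 34137 mod 13 = 12, 34137 mod 3 = 0, 34137 mod 17 = 1, 34137 mod 19 = 13.

x ≡ 34137 (mod 62985).


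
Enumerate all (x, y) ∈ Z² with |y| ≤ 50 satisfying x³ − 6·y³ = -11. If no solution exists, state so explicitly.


The equation is x³ - 6y³ = -11. For fixed y, x³ = 6·y³ − 11, so a solution requires the RHS to be a perfect cube.
Strategy: iterate y from -50 to 50, compute RHS = 6·y³ − 11, and check whether it is a (positive or negative) perfect cube.
Check small values of y:
  y = 0: RHS = -11 is not a perfect cube.
  y = 1: RHS = -5 is not a perfect cube.
  y = -1: RHS = -17 is not a perfect cube.
  y = 2: RHS = 37 is not a perfect cube.
  y = -2: RHS = -59 is not a perfect cube.
  y = 3: RHS = 151 is not a perfect cube.
  y = -3: RHS = -173 is not a perfect cube.
Continuing the search up to |y| = 50 finds no solutions either.
No (x, y) in the scanned range satisfies the equation.

No integer solutions with |y| ≤ 50.


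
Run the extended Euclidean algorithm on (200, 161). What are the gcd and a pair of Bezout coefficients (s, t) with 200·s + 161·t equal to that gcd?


Euclidean algorithm on (200, 161) — divide until remainder is 0:
  200 = 1 · 161 + 39
  161 = 4 · 39 + 5
  39 = 7 · 5 + 4
  5 = 1 · 4 + 1
  4 = 4 · 1 + 0
gcd(200, 161) = 1.
Track Bezout coefficients alongside the remainders: start with r₀ = 200 = a·1 + b·0 (s = 1, t = 0) and r₁ = 161 = a·0 + b·1 (s = 0, t = 1); each new remainder r_{k+1} = r_{k-1} − q_k·r_k inherits s_{k+1} = s_{k-1} − q_k·s_k, t_{k+1} = t_{k-1} − q_k·t_k, so r_k = a·s_k + b·t_k at every step:
  q = 1: r = 39, s = 1 − 1·0 = 1, t = 0 − 1·1 = -1  (check: 200·1 + 161·(-1) = 39)
  q = 4: r = 5, s = 0 − 4·1 = -4, t = 1 − 4·(-1) = 5  (check: 200·(-4) + 161·5 = 5)
  q = 7: r = 4, s = 1 − 7·(-4) = 29, t = -1 − 7·5 = -36  (check: 200·29 + 161·(-36) = 4)
  q = 1: r = 1, s = -4 − 1·29 = -33, t = 5 − 1·(-36) = 41  (check: 200·(-33) + 161·41 = 1)
The row with r = 1 (the gcd) gives the Bezout coefficients s = -33, t = 41.
Result: 200 · (-33) + 161 · (41) = 1.

gcd(200, 161) = 1; s = -33, t = 41 (check: 200·(-33) + 161·41 = 1).


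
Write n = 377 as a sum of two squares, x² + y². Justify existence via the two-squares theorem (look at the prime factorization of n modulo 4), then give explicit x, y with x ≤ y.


Step 1: Factor n = 377 = 13 · 29.
Step 2: Check the mod-4 condition on each prime factor: 13 ≡ 1 (mod 4), exponent 1; 29 ≡ 1 (mod 4), exponent 1.
All primes ≡ 3 (mod 4) appear to even exponent (or don't appear), so by the two-squares theorem n IS expressible as a sum of two squares.
Step 3: Build a representation. Here n = 13 · 29 is a product of primes ≡ 1 (mod 4). Each prime p ≡ 1 (mod 4) is itself a sum of two squares; find a² by testing p − a² for a perfect square:
  13: 13 − 1² = 12, 13 − 2² = 9 = 3² ⇒ 13 = 2² + 3².
  29: 29 − 1² = 28, 29 − 2² = 25 = 5² ⇒ 29 = 2² + 5².
  Combine using the Brahmagupta–Fibonacci identity (a² + b²)(c² + d²) = (ac − bd)² + (ad + bc)² = (ac + bd)² + (ad − bc)²:
  13 · 29 = 377: from (2² + 3²)(2² + 5²), take (2·2 − 3·5, 2·5 + 3·2) = (4 − 15, 10 + 6) = (-11, 16); dropping signs (only squares matter) gives (11, 16); check 11² + 16² = 121 + 256 = 377 ✓.
Step 4: Order so x ≤ y and verify: 11² + 16² = 121 + 256 = 377 = n. ✓

n = 377 = 11² + 16² (one valid representation with x ≤ y).


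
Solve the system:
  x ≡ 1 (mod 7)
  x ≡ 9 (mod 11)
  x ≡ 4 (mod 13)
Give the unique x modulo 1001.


Moduli 7, 11, 13 are pairwise coprime; by CRT there is a unique solution modulo M = 7 · 11 · 13 = 1001.
Solve pairwise, accumulating the modulus:
  Start with x ≡ 1 (mod 7).
  Combine with x ≡ 9 (mod 11): since gcd(7, 11) = 1, we get a unique residue mod 77.
    Write x = 1 + 7·t and substitute into x ≡ 9 (mod 11): 7·t ≡ 9 − 1 = 8 (mod 11).
    The inverse of 7 mod 11 is 8 (since 7·8 = 56 = 5·11 + 1), so t ≡ 8·8 = 64 ≡ 9 (mod 11).
    Then x = 1 + 7·9 = 64, valid modulo lcm(7, 11) = 77: x ≡ 64 (mod 77).
  Combine with x ≡ 4 (mod 13): since gcd(77, 13) = 1, we get a unique residue mod 1001.
    Write x = 64 + 77·t and substitute into x ≡ 4 (mod 13): 77·t ≡ 4 − 64 = -60 (mod 13).
    Reduce coefficients mod 13: 12·t ≡ 5 (mod 13).
    The inverse of 12 mod 13 is 12 (since 12·12 = 144 = 11·13 + 1), so t ≡ 12·5 = 60 ≡ 8 (mod 13).
    Then x = 64 + 77·8 = 680, valid modulo lcm(77, 13) = 1001: x ≡ 680 (mod 1001).
Verify: 680 mod 7 = 1 ✓, 680 mod 11 = 9 ✓, 680 mod 13 = 4 ✓.

x ≡ 680 (mod 1001).


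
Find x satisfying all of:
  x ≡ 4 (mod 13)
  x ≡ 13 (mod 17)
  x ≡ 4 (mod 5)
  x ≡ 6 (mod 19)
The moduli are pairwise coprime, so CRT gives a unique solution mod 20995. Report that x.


Product of moduli M = 13 · 17 · 5 · 19 = 20995.
Merge one congruence at a time:
  Start: x ≡ 4 (mod 13).
  Combine with x ≡ 13 (mod 17); new modulus lcm = 221.
    Write x = 4 + 13·t and substitute into x ≡ 13 (mod 17): 13·t ≡ 13 − 4 = 9 (mod 17).
    The inverse of 13 mod 17 is 4 (since 13·4 = 52 = 3·17 + 1), so t ≡ 4·9 = 36 ≡ 2 (mod 17).
    Then x = 4 + 13·2 = 30, valid modulo lcm(13, 17) = 221: x ≡ 30 (mod 221).
  Combine with x ≡ 4 (mod 5); new modulus lcm = 1105.
    Write x = 30 + 221·t and substitute into x ≡ 4 (mod 5): 221·t ≡ 4 − 30 = -26 (mod 5).
    Reduce coefficients mod 5: 1·t ≡ 4 (mod 5).
    So t ≡ 4 (mod 5).
    Then x = 30 + 221·4 = 914, valid modulo lcm(221, 5) = 1105: x ≡ 914 (mod 1105).
  Combine with x ≡ 6 (mod 19); new modulus lcm = 20995.
    Write x = 914 + 1105·t and substitute into x ≡ 6 (mod 19): 1105·t ≡ 6 − 914 = -908 (mod 19).
    Reduce coefficients mod 19: 3·t ≡ 4 (mod 19).
    The inverse of 3 mod 19 is 13 (since 3·13 = 39 = 2·19 + 1), so t ≡ 13·4 = 52 ≡ 14 (mod 19).
    Then x = 914 + 1105·14 = 16384, valid modulo lcm(1105, 19) = 20995: x ≡ 16384 (mod 20995).
Verify against each original: 16384 mod 13 = 4, 16384 mod 17 = 13, 16384 mod 5 = 4, 16384 mod 19 = 6.

x ≡ 16384 (mod 20995).


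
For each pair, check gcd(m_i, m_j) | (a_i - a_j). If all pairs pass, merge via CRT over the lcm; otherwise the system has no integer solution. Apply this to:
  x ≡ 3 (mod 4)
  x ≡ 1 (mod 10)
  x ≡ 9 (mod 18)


Moduli 4, 10, 18 are not pairwise coprime, so CRT works modulo lcm(m_i) when all pairwise compatibility conditions hold.
Pairwise compatibility: gcd(m_i, m_j) must divide a_i - a_j for every pair.
Merge one congruence at a time:
  Start: x ≡ 3 (mod 4).
  Combine with x ≡ 1 (mod 10): gcd(4, 10) = 2; 1 - 3 = -2, which IS divisible by 2, so compatible.
    Write x = 3 + 4·t and substitute into x ≡ 1 (mod 10): 4·t ≡ 1 − 3 = -2 (mod 10).
    Divide the congruence (and modulus) by g = 2: 2·t ≡ -1 (mod 5).
    Reduce coefficients mod 5: 2·t ≡ 4 (mod 5).
    The inverse of 2 mod 5 is 3 (since 2·3 = 6 = 1·5 + 1), so t ≡ 3·4 = 12 ≡ 2 (mod 5).
    Then x = 3 + 4·2 = 11, valid modulo lcm(4, 10) = 20: x ≡ 11 (mod 20).
  Combine with x ≡ 9 (mod 18): gcd(20, 18) = 2; 9 - 11 = -2, which IS divisible by 2, so compatible.
    Write x = 11 + 20·t and substitute into x ≡ 9 (mod 18): 20·t ≡ 9 − 11 = -2 (mod 18).
    Divide the congruence (and modulus) by g = 2: 10·t ≡ -1 (mod 9).
    Reduce coefficients mod 9: 1·t ≡ 8 (mod 9).
    So t ≡ 8 (mod 9).
    Then x = 11 + 20·8 = 171, valid modulo lcm(20, 18) = 180: x ≡ 171 (mod 180).
Verify: 171 mod 4 = 3, 171 mod 10 = 1, 171 mod 18 = 9.

x ≡ 171 (mod 180).


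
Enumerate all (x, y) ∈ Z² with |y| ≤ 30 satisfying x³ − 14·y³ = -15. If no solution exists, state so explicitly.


The equation is x³ - 14y³ = -15. For fixed y, x³ = 14·y³ − 15, so a solution requires the RHS to be a perfect cube.
Strategy: iterate y from -30 to 30, compute RHS = 14·y³ − 15, and check whether it is a (positive or negative) perfect cube.
Check small values of y:
  y = 0: RHS = -15 is not a perfect cube.
  y = 1: RHS = -1 = (-1)³ ⇒ x = -1 works.
  y = -1: RHS = -29 is not a perfect cube.
  y = 2: RHS = 97 is not a perfect cube.
  y = -2: RHS = -127 is not a perfect cube.
  y = 3: RHS = 363 is not a perfect cube.
  y = -3: RHS = -393 is not a perfect cube.
Continuing the search up to |y| = 30 finds no further solutions beyond those listed.
Collected solutions: (-1, 1).

Solutions (with |y| ≤ 30): (-1, 1).


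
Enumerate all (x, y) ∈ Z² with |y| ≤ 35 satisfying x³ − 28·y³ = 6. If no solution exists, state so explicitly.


The equation is x³ - 28y³ = 6. For fixed y, x³ = 28·y³ + 6, so a solution requires the RHS to be a perfect cube.
Strategy: iterate y from -35 to 35, compute RHS = 28·y³ + 6, and check whether it is a (positive or negative) perfect cube.
Check small values of y:
  y = 0: RHS = 6 is not a perfect cube.
  y = 1: RHS = 34 is not a perfect cube.
  y = -1: RHS = -22 is not a perfect cube.
  y = 2: RHS = 230 is not a perfect cube.
  y = -2: RHS = -218 is not a perfect cube.
  y = 3: RHS = 762 is not a perfect cube.
  y = -3: RHS = -750 is not a perfect cube.
Continuing the search up to |y| = 35 finds no solutions either.
No (x, y) in the scanned range satisfies the equation.

No integer solutions with |y| ≤ 35.


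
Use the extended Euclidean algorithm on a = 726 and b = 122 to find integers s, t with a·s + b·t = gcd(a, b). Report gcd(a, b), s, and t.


Euclidean algorithm on (726, 122) — divide until remainder is 0:
  726 = 5 · 122 + 116
  122 = 1 · 116 + 6
  116 = 19 · 6 + 2
  6 = 3 · 2 + 0
gcd(726, 122) = 2.
Track Bezout coefficients alongside the remainders: start with r₀ = 726 = a·1 + b·0 (s = 1, t = 0) and r₁ = 122 = a·0 + b·1 (s = 0, t = 1); each new remainder r_{k+1} = r_{k-1} − q_k·r_k inherits s_{k+1} = s_{k-1} − q_k·s_k, t_{k+1} = t_{k-1} − q_k·t_k, so r_k = a·s_k + b·t_k at every step:
  q = 5: r = 116, s = 1 − 5·0 = 1, t = 0 − 5·1 = -5  (check: 726·1 + 122·(-5) = 116)
  q = 1: r = 6, s = 0 − 1·1 = -1, t = 1 − 1·(-5) = 6  (check: 726·(-1) + 122·6 = 6)
  q = 19: r = 2, s = 1 − 19·(-1) = 20, t = -5 − 19·6 = -119  (check: 726·20 + 122·(-119) = 2)
The row with r = 2 (the gcd) gives the Bezout coefficients s = 20, t = -119.
Result: 726 · (20) + 122 · (-119) = 2.

gcd(726, 122) = 2; s = 20, t = -119 (check: 726·20 + 122·(-119) = 2).


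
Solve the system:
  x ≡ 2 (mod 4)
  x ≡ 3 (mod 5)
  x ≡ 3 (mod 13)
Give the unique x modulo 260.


Moduli 4, 5, 13 are pairwise coprime; by CRT there is a unique solution modulo M = 4 · 5 · 13 = 260.
Solve pairwise, accumulating the modulus:
  Start with x ≡ 2 (mod 4).
  Combine with x ≡ 3 (mod 5): since gcd(4, 5) = 1, we get a unique residue mod 20.
    Write x = 2 + 4·t and substitute into x ≡ 3 (mod 5): 4·t ≡ 3 − 2 = 1 (mod 5).
    The inverse of 4 mod 5 is 4 (since 4·4 = 16 = 3·5 + 1), so t ≡ 4·1 = 4 ≡ 4 (mod 5).
    Then x = 2 + 4·4 = 18, valid modulo lcm(4, 5) = 20: x ≡ 18 (mod 20).
  Combine with x ≡ 3 (mod 13): since gcd(20, 13) = 1, we get a unique residue mod 260.
    Write x = 18 + 20·t and substitute into x ≡ 3 (mod 13): 20·t ≡ 3 − 18 = -15 (mod 13).
    Reduce coefficients mod 13: 7·t ≡ 11 (mod 13).
    The inverse of 7 mod 13 is 2 (since 7·2 = 14 = 1·13 + 1), so t ≡ 2·11 = 22 ≡ 9 (mod 13).
    Then x = 18 + 20·9 = 198, valid modulo lcm(20, 13) = 260: x ≡ 198 (mod 260).
Verify: 198 mod 4 = 2 ✓, 198 mod 5 = 3 ✓, 198 mod 13 = 3 ✓.

x ≡ 198 (mod 260).


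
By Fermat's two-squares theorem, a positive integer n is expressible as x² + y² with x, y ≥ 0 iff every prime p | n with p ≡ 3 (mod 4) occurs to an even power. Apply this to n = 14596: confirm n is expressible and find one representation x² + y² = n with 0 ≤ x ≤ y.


Step 1: Factor n = 14596 = 2^2 · 41 · 89.
Step 2: Check the mod-4 condition on each prime factor: 2 = 2 (special); 41 ≡ 1 (mod 4), exponent 1; 89 ≡ 1 (mod 4), exponent 1.
All primes ≡ 3 (mod 4) appear to even exponent (or don't appear), so by the two-squares theorem n IS expressible as a sum of two squares.
Step 3: Build a representation. Group n = k² · m with k = 2 and m = 41 · 89 = 3649 (a product of primes ≡ 1 (mod 4)); a representation of m scales to one of n via (k·x)² + (k·y)² = k²(x² + y²). Each prime p ≡ 1 (mod 4) is itself a sum of two squares; find a² by testing p − a² for a perfect square:
  41: 41 − 1² = 40, 41 − 2² = 37, 41 − 3² = 32, 41 − 4² = 25 = 5² ⇒ 41 = 4² + 5².
  89: 89 − 1² = 88, 89 − 2² = 85, 89 − 3² = 80, 89 − 4² = 73, 89 − 5² = 64 = 8² ⇒ 89 = 5² + 8².
  Combine using the Brahmagupta–Fibonacci identity (a² + b²)(c² + d²) = (ac − bd)² + (ad + bc)² = (ac + bd)² + (ad − bc)²:
  41 · 89 = 3649: from (4² + 5²)(5² + 8²), take (4·5 − 5·8, 4·8 + 5·5) = (20 − 40, 32 + 25) = (-20, 57); dropping signs (only squares matter) gives (20, 57); check 20² + 57² = 400 + 3249 = 3649 ✓.
  Scale by k = 2: (2·20, 2·57) = (40, 114).
Step 4: Order so x ≤ y and verify: 40² + 114² = 1600 + 12996 = 14596 = n. ✓

n = 14596 = 40² + 114² (one valid representation with x ≤ y).


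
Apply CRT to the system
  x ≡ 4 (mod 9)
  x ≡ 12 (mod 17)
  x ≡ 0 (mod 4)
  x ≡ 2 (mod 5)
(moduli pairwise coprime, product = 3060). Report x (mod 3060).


Product of moduli M = 9 · 17 · 4 · 5 = 3060.
Merge one congruence at a time:
  Start: x ≡ 4 (mod 9).
  Combine with x ≡ 12 (mod 17); new modulus lcm = 153.
    Write x = 4 + 9·t and substitute into x ≡ 12 (mod 17): 9·t ≡ 12 − 4 = 8 (mod 17).
    The inverse of 9 mod 17 is 2 (since 9·2 = 18 = 1·17 + 1), so t ≡ 2·8 = 16 ≡ 16 (mod 17).
    Then x = 4 + 9·16 = 148, valid modulo lcm(9, 17) = 153: x ≡ 148 (mod 153).
  Combine with x ≡ 0 (mod 4); new modulus lcm = 612.
    Write x = 148 + 153·t and substitute into x ≡ 0 (mod 4): 153·t ≡ 0 − 148 = -148 (mod 4).
    Reduce coefficients mod 4: 1·t ≡ 0 (mod 4).
    So t ≡ 0 (mod 4).
    Then x = 148 + 153·0 = 148, valid modulo lcm(153, 4) = 612: x ≡ 148 (mod 612).
  Combine with x ≡ 2 (mod 5); new modulus lcm = 3060.
    Write x = 148 + 612·t and substitute into x ≡ 2 (mod 5): 612·t ≡ 2 − 148 = -146 (mod 5).
    Reduce coefficients mod 5: 2·t ≡ 4 (mod 5).
    The inverse of 2 mod 5 is 3 (since 2·3 = 6 = 1·5 + 1), so t ≡ 3·4 = 12 ≡ 2 (mod 5).
    Then x = 148 + 612·2 = 1372, valid modulo lcm(612, 5) = 3060: x ≡ 1372 (mod 3060).
Verify against each original: 1372 mod 9 = 4, 1372 mod 17 = 12, 1372 mod 4 = 0, 1372 mod 5 = 2.

x ≡ 1372 (mod 3060).


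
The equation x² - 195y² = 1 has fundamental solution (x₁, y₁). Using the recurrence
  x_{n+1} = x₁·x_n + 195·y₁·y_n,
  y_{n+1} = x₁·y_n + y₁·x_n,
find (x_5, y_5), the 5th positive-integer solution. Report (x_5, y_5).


Step 1: Find the fundamental solution (x₁, y₁) of x² - 195y² = 1.
  Expand √195 as a continued fraction. a₀ = ⌊√195⌋ = 13; iterate m_{k+1} = d_k·a_k − m_k, d_{k+1} = (195 − m_{k+1}²)/d_k, a_{k+1} = ⌊(a₀ + m_{k+1})/d_{k+1}⌋ (starting m₀ = 0, d₀ = 1), with convergents p_k = a_k·p_{k-1} + p_{k-2}, q_k = a_k·q_{k-1} + q_{k-2} (p₋₁ = 1, q₋₁ = 0):
  k = 0: a₀ = 13; p₀/q₀ = 13/1; p₀² − 195·q₀² = 169 − 195 = -26.
  k = 1: m = 13, d = 26, a = ⌊(13 + 13)/26⌋ = 1; p/q = (1·13 + 1)/(1·1 + 0) = 14/1; p² − 195·q² = 196 − 195 = 1.
  The first convergent with p² − 195·q² = 1 gives the fundamental solution (x₁, y₁) = (14, 1).
Step 2: Apply the recurrence (x_{n+1}, y_{n+1}) = (x₁x_n + 195y₁y_n, x₁y_n + y₁x_n) repeatedly.
  From (x_1, y_1) = (14, 1): x_2 = 14·14 + 195·1·1 = 391; y_2 = 14·1 + 1·14 = 28.
  From (x_2, y_2) = (391, 28): x_3 = 14·391 + 195·1·28 = 10934; y_3 = 14·28 + 1·391 = 783.
  From (x_3, y_3) = (10934, 783): x_4 = 14·10934 + 195·1·783 = 305761; y_4 = 14·783 + 1·10934 = 21896.
  From (x_4, y_4) = (305761, 21896): x_5 = 14·305761 + 195·1·21896 = 8550374; y_5 = 14·21896 + 1·305761 = 612305.
Step 3: Verify x_5² - 195·y_5² = 73108895539876 - 73108895539875 = 1 (should be 1). ✓

(x_1, y_1) = (14, 1); (x_5, y_5) = (8550374, 612305).


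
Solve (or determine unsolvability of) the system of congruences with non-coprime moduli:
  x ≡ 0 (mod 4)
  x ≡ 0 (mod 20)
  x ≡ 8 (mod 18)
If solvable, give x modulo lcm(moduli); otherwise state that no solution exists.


Moduli 4, 20, 18 are not pairwise coprime, so CRT works modulo lcm(m_i) when all pairwise compatibility conditions hold.
Pairwise compatibility: gcd(m_i, m_j) must divide a_i - a_j for every pair.
Merge one congruence at a time:
  Start: x ≡ 0 (mod 4).
  Combine with x ≡ 0 (mod 20): gcd(4, 20) = 4; 0 - 0 = 0, which IS divisible by 4, so compatible.
    Write x = 0 + 4·t and substitute into x ≡ 0 (mod 20): 4·t ≡ 0 − 0 = 0 (mod 20).
    Divide the congruence (and modulus) by g = 4: 1·t ≡ 0 (mod 5).
    So t ≡ 0 (mod 5).
    Then x = 0 + 4·0 = 0, valid modulo lcm(4, 20) = 20: x ≡ 0 (mod 20).
  Combine with x ≡ 8 (mod 18): gcd(20, 18) = 2; 8 - 0 = 8, which IS divisible by 2, so compatible.
    Write x = 0 + 20·t and substitute into x ≡ 8 (mod 18): 20·t ≡ 8 − 0 = 8 (mod 18).
    Divide the congruence (and modulus) by g = 2: 10·t ≡ 4 (mod 9).
    Reduce coefficients mod 9: 1·t ≡ 4 (mod 9).
    So t ≡ 4 (mod 9).
    Then x = 0 + 20·4 = 80, valid modulo lcm(20, 18) = 180: x ≡ 80 (mod 180).
Verify: 80 mod 4 = 0, 80 mod 20 = 0, 80 mod 18 = 8.

x ≡ 80 (mod 180).


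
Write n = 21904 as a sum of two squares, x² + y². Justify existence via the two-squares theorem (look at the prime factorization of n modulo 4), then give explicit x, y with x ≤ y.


Step 1: Factor n = 21904 = 2^4 · 37^2.
Step 2: Check the mod-4 condition on each prime factor: 2 = 2 (special); 37 ≡ 1 (mod 4), exponent 2.
All primes ≡ 3 (mod 4) appear to even exponent (or don't appear), so by the two-squares theorem n IS expressible as a sum of two squares.
Step 3: Build a representation. Group n = k² · m with k = 4 and m = 37 · 37 = 1369 (a product of primes ≡ 1 (mod 4)); a representation of m scales to one of n via (k·x)² + (k·y)² = k²(x² + y²). Each prime p ≡ 1 (mod 4) is itself a sum of two squares; find a² by testing p − a² for a perfect square:
  37: 37 − 1² = 36 = 6² ⇒ 37 = 1² + 6².
  Combine using the Brahmagupta–Fibonacci identity (a² + b²)(c² + d²) = (ac − bd)² + (ad + bc)² = (ac + bd)² + (ad − bc)²:
  37 · 37 = 1369: from (1² + 6²)(1² + 6²), take (1·1 − 6·6, 1·6 + 6·1) = (1 − 36, 6 + 6) = (-35, 12); dropping signs (only squares matter) gives (35, 12); check 35² + 12² = 1225 + 144 = 1369 ✓.
  Scale by k = 4: (4·35, 4·12) = (140, 48).
Step 4: Order so x ≤ y and verify: 48² + 140² = 2304 + 19600 = 21904 = n. ✓

n = 21904 = 48² + 140² (one valid representation with x ≤ y).


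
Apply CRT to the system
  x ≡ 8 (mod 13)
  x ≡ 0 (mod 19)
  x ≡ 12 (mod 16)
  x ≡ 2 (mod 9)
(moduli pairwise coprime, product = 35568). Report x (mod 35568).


Product of moduli M = 13 · 19 · 16 · 9 = 35568.
Merge one congruence at a time:
  Start: x ≡ 8 (mod 13).
  Combine with x ≡ 0 (mod 19); new modulus lcm = 247.
    Write x = 8 + 13·t and substitute into x ≡ 0 (mod 19): 13·t ≡ 0 − 8 = -8 (mod 19).
    Reduce coefficients mod 19: 13·t ≡ 11 (mod 19).
    The inverse of 13 mod 19 is 3 (since 13·3 = 39 = 2·19 + 1), so t ≡ 3·11 = 33 ≡ 14 (mod 19).
    Then x = 8 + 13·14 = 190, valid modulo lcm(13, 19) = 247: x ≡ 190 (mod 247).
  Combine with x ≡ 12 (mod 16); new modulus lcm = 3952.
    Write x = 190 + 247·t and substitute into x ≡ 12 (mod 16): 247·t ≡ 12 − 190 = -178 (mod 16).
    Reduce coefficients mod 16: 7·t ≡ 14 (mod 16).
    The inverse of 7 mod 16 is 7 (since 7·7 = 49 = 3·16 + 1), so t ≡ 7·14 = 98 ≡ 2 (mod 16).
    Then x = 190 + 247·2 = 684, valid modulo lcm(247, 16) = 3952: x ≡ 684 (mod 3952).
  Combine with x ≡ 2 (mod 9); new modulus lcm = 35568.
    Write x = 684 + 3952·t and substitute into x ≡ 2 (mod 9): 3952·t ≡ 2 − 684 = -682 (mod 9).
    Reduce coefficients mod 9: 1·t ≡ 2 (mod 9).
    So t ≡ 2 (mod 9).
    Then x = 684 + 3952·2 = 8588, valid modulo lcm(3952, 9) = 35568: x ≡ 8588 (mod 35568).
Verify against each original: 8588 mod 13 = 8, 8588 mod 19 = 0, 8588 mod 16 = 12, 8588 mod 9 = 2.

x ≡ 8588 (mod 35568).


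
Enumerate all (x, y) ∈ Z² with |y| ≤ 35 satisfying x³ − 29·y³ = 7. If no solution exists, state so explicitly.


The equation is x³ - 29y³ = 7. For fixed y, x³ = 29·y³ + 7, so a solution requires the RHS to be a perfect cube.
Strategy: iterate y from -35 to 35, compute RHS = 29·y³ + 7, and check whether it is a (positive or negative) perfect cube.
Check small values of y:
  y = 0: RHS = 7 is not a perfect cube.
  y = 1: RHS = 36 is not a perfect cube.
  y = -1: RHS = -22 is not a perfect cube.
  y = 2: RHS = 239 is not a perfect cube.
  y = -2: RHS = -225 is not a perfect cube.
  y = 3: RHS = 790 is not a perfect cube.
  y = -3: RHS = -776 is not a perfect cube.
Continuing the search up to |y| = 35 finds no solutions either.
No (x, y) in the scanned range satisfies the equation.

No integer solutions with |y| ≤ 35.


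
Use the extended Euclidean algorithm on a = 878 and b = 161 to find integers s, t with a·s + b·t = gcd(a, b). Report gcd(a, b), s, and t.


Euclidean algorithm on (878, 161) — divide until remainder is 0:
  878 = 5 · 161 + 73
  161 = 2 · 73 + 15
  73 = 4 · 15 + 13
  15 = 1 · 13 + 2
  13 = 6 · 2 + 1
  2 = 2 · 1 + 0
gcd(878, 161) = 1.
Track Bezout coefficients alongside the remainders: start with r₀ = 878 = a·1 + b·0 (s = 1, t = 0) and r₁ = 161 = a·0 + b·1 (s = 0, t = 1); each new remainder r_{k+1} = r_{k-1} − q_k·r_k inherits s_{k+1} = s_{k-1} − q_k·s_k, t_{k+1} = t_{k-1} − q_k·t_k, so r_k = a·s_k + b·t_k at every step:
  q = 5: r = 73, s = 1 − 5·0 = 1, t = 0 − 5·1 = -5  (check: 878·1 + 161·(-5) = 73)
  q = 2: r = 15, s = 0 − 2·1 = -2, t = 1 − 2·(-5) = 11  (check: 878·(-2) + 161·11 = 15)
  q = 4: r = 13, s = 1 − 4·(-2) = 9, t = -5 − 4·11 = -49  (check: 878·9 + 161·(-49) = 13)
  q = 1: r = 2, s = -2 − 1·9 = -11, t = 11 − 1·(-49) = 60  (check: 878·(-11) + 161·60 = 2)
  q = 6: r = 1, s = 9 − 6·(-11) = 75, t = -49 − 6·60 = -409  (check: 878·75 + 161·(-409) = 1)
The row with r = 1 (the gcd) gives the Bezout coefficients s = 75, t = -409.
Result: 878 · (75) + 161 · (-409) = 1.

gcd(878, 161) = 1; s = 75, t = -409 (check: 878·75 + 161·(-409) = 1).


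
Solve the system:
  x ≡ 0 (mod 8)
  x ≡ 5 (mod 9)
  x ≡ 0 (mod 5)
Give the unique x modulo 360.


Moduli 8, 9, 5 are pairwise coprime; by CRT there is a unique solution modulo M = 8 · 9 · 5 = 360.
Solve pairwise, accumulating the modulus:
  Start with x ≡ 0 (mod 8).
  Combine with x ≡ 5 (mod 9): since gcd(8, 9) = 1, we get a unique residue mod 72.
    Write x = 0 + 8·t and substitute into x ≡ 5 (mod 9): 8·t ≡ 5 − 0 = 5 (mod 9).
    The inverse of 8 mod 9 is 8 (since 8·8 = 64 = 7·9 + 1), so t ≡ 8·5 = 40 ≡ 4 (mod 9).
    Then x = 0 + 8·4 = 32, valid modulo lcm(8, 9) = 72: x ≡ 32 (mod 72).
  Combine with x ≡ 0 (mod 5): since gcd(72, 5) = 1, we get a unique residue mod 360.
    Write x = 32 + 72·t and substitute into x ≡ 0 (mod 5): 72·t ≡ 0 − 32 = -32 (mod 5).
    Reduce coefficients mod 5: 2·t ≡ 3 (mod 5).
    The inverse of 2 mod 5 is 3 (since 2·3 = 6 = 1·5 + 1), so t ≡ 3·3 = 9 ≡ 4 (mod 5).
    Then x = 32 + 72·4 = 320, valid modulo lcm(72, 5) = 360: x ≡ 320 (mod 360).
Verify: 320 mod 8 = 0 ✓, 320 mod 9 = 5 ✓, 320 mod 5 = 0 ✓.

x ≡ 320 (mod 360).


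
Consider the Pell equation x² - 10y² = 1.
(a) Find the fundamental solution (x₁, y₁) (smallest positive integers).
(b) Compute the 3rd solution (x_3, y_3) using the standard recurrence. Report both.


Step 1: Find the fundamental solution (x₁, y₁) of x² - 10y² = 1.
  Expand √10 as a continued fraction. a₀ = ⌊√10⌋ = 3; iterate m_{k+1} = d_k·a_k − m_k, d_{k+1} = (10 − m_{k+1}²)/d_k, a_{k+1} = ⌊(a₀ + m_{k+1})/d_{k+1}⌋ (starting m₀ = 0, d₀ = 1), with convergents p_k = a_k·p_{k-1} + p_{k-2}, q_k = a_k·q_{k-1} + q_{k-2} (p₋₁ = 1, q₋₁ = 0):
  k = 0: a₀ = 3; p₀/q₀ = 3/1; p₀² − 10·q₀² = 9 − 10 = -1.
  k = 1: m = 3, d = 1, a = ⌊(3 + 3)/1⌋ = 6; p/q = (6·3 + 1)/(6·1 + 0) = 19/6; p² − 10·q² = 361 − 360 = 1.
  The first convergent with p² − 10·q² = 1 gives the fundamental solution (x₁, y₁) = (19, 6).
Step 2: Apply the recurrence (x_{n+1}, y_{n+1}) = (x₁x_n + 10y₁y_n, x₁y_n + y₁x_n) repeatedly.
  From (x_1, y_1) = (19, 6): x_2 = 19·19 + 10·6·6 = 721; y_2 = 19·6 + 6·19 = 228.
  From (x_2, y_2) = (721, 228): x_3 = 19·721 + 10·6·228 = 27379; y_3 = 19·228 + 6·721 = 8658.
Step 3: Verify x_3² - 10·y_3² = 749609641 - 749609640 = 1 (should be 1). ✓

(x_1, y_1) = (19, 6); (x_3, y_3) = (27379, 8658).


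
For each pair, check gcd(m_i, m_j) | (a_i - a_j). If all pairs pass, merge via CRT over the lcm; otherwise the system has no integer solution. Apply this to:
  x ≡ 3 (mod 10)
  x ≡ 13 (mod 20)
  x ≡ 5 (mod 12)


Moduli 10, 20, 12 are not pairwise coprime, so CRT works modulo lcm(m_i) when all pairwise compatibility conditions hold.
Pairwise compatibility: gcd(m_i, m_j) must divide a_i - a_j for every pair.
Merge one congruence at a time:
  Start: x ≡ 3 (mod 10).
  Combine with x ≡ 13 (mod 20): gcd(10, 20) = 10; 13 - 3 = 10, which IS divisible by 10, so compatible.
    Write x = 3 + 10·t and substitute into x ≡ 13 (mod 20): 10·t ≡ 13 − 3 = 10 (mod 20).
    Divide the congruence (and modulus) by g = 10: 1·t ≡ 1 (mod 2).
    So t ≡ 1 (mod 2).
    Then x = 3 + 10·1 = 13, valid modulo lcm(10, 20) = 20: x ≡ 13 (mod 20).
  Combine with x ≡ 5 (mod 12): gcd(20, 12) = 4; 5 - 13 = -8, which IS divisible by 4, so compatible.
    Write x = 13 + 20·t and substitute into x ≡ 5 (mod 12): 20·t ≡ 5 − 13 = -8 (mod 12).
    Divide the congruence (and modulus) by g = 4: 5·t ≡ -2 (mod 3).
    Reduce coefficients mod 3: 2·t ≡ 1 (mod 3).
    The inverse of 2 mod 3 is 2 (since 2·2 = 4 = 1·3 + 1), so t ≡ 2·1 = 2 ≡ 2 (mod 3).
    Then x = 13 + 20·2 = 53, valid modulo lcm(20, 12) = 60: x ≡ 53 (mod 60).
Verify: 53 mod 10 = 3, 53 mod 20 = 13, 53 mod 12 = 5.

x ≡ 53 (mod 60).


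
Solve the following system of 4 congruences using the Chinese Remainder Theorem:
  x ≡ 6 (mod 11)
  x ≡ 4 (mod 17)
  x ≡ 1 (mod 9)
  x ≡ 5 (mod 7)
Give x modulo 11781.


Product of moduli M = 11 · 17 · 9 · 7 = 11781.
Merge one congruence at a time:
  Start: x ≡ 6 (mod 11).
  Combine with x ≡ 4 (mod 17); new modulus lcm = 187.
    Write x = 6 + 11·t and substitute into x ≡ 4 (mod 17): 11·t ≡ 4 − 6 = -2 (mod 17).
    Reduce coefficients mod 17: 11·t ≡ 15 (mod 17).
    The inverse of 11 mod 17 is 14 (since 11·14 = 154 = 9·17 + 1), so t ≡ 14·15 = 210 ≡ 6 (mod 17).
    Then x = 6 + 11·6 = 72, valid modulo lcm(11, 17) = 187: x ≡ 72 (mod 187).
  Combine with x ≡ 1 (mod 9); new modulus lcm = 1683.
    Write x = 72 + 187·t and substitute into x ≡ 1 (mod 9): 187·t ≡ 1 − 72 = -71 (mod 9).
    Reduce coefficients mod 9: 7·t ≡ 1 (mod 9).
    The inverse of 7 mod 9 is 4 (since 7·4 = 28 = 3·9 + 1), so t ≡ 4·1 = 4 ≡ 4 (mod 9).
    Then x = 72 + 187·4 = 820, valid modulo lcm(187, 9) = 1683: x ≡ 820 (mod 1683).
  Combine with x ≡ 5 (mod 7); new modulus lcm = 11781.
    Write x = 820 + 1683·t and substitute into x ≡ 5 (mod 7): 1683·t ≡ 5 − 820 = -815 (mod 7).
    Reduce coefficients mod 7: 3·t ≡ 4 (mod 7).
    The inverse of 3 mod 7 is 5 (since 3·5 = 15 = 2·7 + 1), so t ≡ 5·4 = 20 ≡ 6 (mod 7).
    Then x = 820 + 1683·6 = 10918, valid modulo lcm(1683, 7) = 11781: x ≡ 10918 (mod 11781).
Verify against each original: 10918 mod 11 = 6, 10918 mod 17 = 4, 10918 mod 9 = 1, 10918 mod 7 = 5.

x ≡ 10918 (mod 11781).


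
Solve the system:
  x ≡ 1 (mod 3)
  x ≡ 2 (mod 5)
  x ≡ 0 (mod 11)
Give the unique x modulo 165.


Moduli 3, 5, 11 are pairwise coprime; by CRT there is a unique solution modulo M = 3 · 5 · 11 = 165.
Solve pairwise, accumulating the modulus:
  Start with x ≡ 1 (mod 3).
  Combine with x ≡ 2 (mod 5): since gcd(3, 5) = 1, we get a unique residue mod 15.
    Write x = 1 + 3·t and substitute into x ≡ 2 (mod 5): 3·t ≡ 2 − 1 = 1 (mod 5).
    The inverse of 3 mod 5 is 2 (since 3·2 = 6 = 1·5 + 1), so t ≡ 2·1 = 2 ≡ 2 (mod 5).
    Then x = 1 + 3·2 = 7, valid modulo lcm(3, 5) = 15: x ≡ 7 (mod 15).
  Combine with x ≡ 0 (mod 11): since gcd(15, 11) = 1, we get a unique residue mod 165.
    Write x = 7 + 15·t and substitute into x ≡ 0 (mod 11): 15·t ≡ 0 − 7 = -7 (mod 11).
    Reduce coefficients mod 11: 4·t ≡ 4 (mod 11).
    The inverse of 4 mod 11 is 3 (since 4·3 = 12 = 1·11 + 1), so t ≡ 3·4 = 12 ≡ 1 (mod 11).
    Then x = 7 + 15·1 = 22, valid modulo lcm(15, 11) = 165: x ≡ 22 (mod 165).
Verify: 22 mod 3 = 1 ✓, 22 mod 5 = 2 ✓, 22 mod 11 = 0 ✓.

x ≡ 22 (mod 165).
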